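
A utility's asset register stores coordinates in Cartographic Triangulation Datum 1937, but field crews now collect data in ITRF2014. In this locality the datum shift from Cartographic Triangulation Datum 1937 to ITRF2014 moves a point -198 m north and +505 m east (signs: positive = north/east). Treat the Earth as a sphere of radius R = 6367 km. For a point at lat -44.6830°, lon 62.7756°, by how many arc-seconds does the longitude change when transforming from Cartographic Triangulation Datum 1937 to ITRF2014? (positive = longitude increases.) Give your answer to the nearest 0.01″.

At latitude -44.6830°, cos φ = 0.711008.
One radian of longitude at latitude φ spans R cos φ, so Δλ = ΔE / (R cos φ) = 505.0 / (6367000 × 0.711008) = 1.1155e-04 rad = 23.009″.

Δλ = 23.01″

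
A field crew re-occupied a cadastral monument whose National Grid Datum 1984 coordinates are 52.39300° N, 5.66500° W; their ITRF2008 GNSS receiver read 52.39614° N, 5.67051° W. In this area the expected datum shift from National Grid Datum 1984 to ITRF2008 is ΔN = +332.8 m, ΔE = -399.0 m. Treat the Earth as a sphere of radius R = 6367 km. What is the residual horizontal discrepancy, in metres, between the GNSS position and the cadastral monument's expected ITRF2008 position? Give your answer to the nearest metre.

30 m

Observed coordinate differences: Δφ = +0.00314°, Δλ = -0.00551°.
Converting to metres (1° lat = 111125 m, cos φ = 0.610242): observed ΔN = 348.9 m, observed ΔE = -373.7 m.
Subtracting the expected shift leaves a residual of 348.9 − (332.8) = 16.1 m north and -373.7 − (-399.0) = 25.3 m east.
Residual distance = √(16.1² + 25.3²) = 30.0 m.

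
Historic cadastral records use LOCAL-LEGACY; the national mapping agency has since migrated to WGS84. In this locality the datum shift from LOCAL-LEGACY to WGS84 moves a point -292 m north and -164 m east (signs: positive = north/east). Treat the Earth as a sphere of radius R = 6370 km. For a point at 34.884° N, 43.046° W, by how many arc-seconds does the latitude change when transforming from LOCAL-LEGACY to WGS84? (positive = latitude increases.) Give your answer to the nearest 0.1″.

Δφ = -9.5″

On a sphere of radius R, 1 rad of latitude = R, so Δφ = ΔN / R = -292.0 / 6370000 = -4.5840e-05 rad = -9.455″.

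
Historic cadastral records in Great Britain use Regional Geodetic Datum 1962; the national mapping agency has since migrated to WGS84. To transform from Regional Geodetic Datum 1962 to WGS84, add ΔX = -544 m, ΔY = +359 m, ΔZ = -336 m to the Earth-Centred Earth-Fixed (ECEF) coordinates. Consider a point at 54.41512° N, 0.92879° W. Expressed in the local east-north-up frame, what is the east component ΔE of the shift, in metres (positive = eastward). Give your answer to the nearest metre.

ΔE = 350 m

At φ = 54.41512°, λ = -0.92879°: sin φ = 0.813254, cos φ = 0.581908, sin λ = -0.016210, cos λ = 0.999869.
ΔE = −sin λ·ΔX + cos λ·ΔY = −(-0.016210)·(-544) + (0.999869)·(359) = 350.13 m.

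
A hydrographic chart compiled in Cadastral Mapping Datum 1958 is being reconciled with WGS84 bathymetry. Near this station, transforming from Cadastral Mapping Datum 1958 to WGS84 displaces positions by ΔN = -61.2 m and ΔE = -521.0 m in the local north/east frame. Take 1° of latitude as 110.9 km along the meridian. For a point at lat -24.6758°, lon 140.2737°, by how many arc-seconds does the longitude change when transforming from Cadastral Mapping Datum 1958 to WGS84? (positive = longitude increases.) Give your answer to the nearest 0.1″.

At latitude -24.6758°, cos φ = 0.908685.
1° of longitude at this latitude = 110.9 × cos φ = 100.77 km, so Δλ = -521.0 / 100773.1 = -0.0051700° = -18.612″.

Δλ = -18.6″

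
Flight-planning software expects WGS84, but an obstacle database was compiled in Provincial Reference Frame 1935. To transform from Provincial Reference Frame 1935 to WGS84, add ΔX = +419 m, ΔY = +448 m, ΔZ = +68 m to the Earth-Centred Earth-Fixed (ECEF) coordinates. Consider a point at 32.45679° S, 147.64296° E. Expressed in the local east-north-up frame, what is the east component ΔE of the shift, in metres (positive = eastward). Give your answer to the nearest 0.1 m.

ΔE = -602.7 m

The local east axis at (φ, λ) is (−sin λ, cos λ, 0), so ΔE = −sin(147.64296°)·419 + cos(147.64296°)·448 = -602.68 m.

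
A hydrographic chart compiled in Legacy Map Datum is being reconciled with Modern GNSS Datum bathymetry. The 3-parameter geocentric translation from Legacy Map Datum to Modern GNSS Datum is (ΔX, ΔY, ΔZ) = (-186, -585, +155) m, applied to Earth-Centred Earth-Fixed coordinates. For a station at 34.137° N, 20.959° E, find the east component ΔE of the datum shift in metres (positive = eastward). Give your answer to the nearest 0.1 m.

At φ = 34.137°, λ = 20.959°: sin φ = 0.561174, cos φ = 0.827698, sin λ = 0.357700, cos λ = 0.933837.
ΔE = −sin λ·ΔX + cos λ·ΔY = −(0.357700)·(-186) + (0.933837)·(-585) = -479.76 m.

ΔE = -479.8 m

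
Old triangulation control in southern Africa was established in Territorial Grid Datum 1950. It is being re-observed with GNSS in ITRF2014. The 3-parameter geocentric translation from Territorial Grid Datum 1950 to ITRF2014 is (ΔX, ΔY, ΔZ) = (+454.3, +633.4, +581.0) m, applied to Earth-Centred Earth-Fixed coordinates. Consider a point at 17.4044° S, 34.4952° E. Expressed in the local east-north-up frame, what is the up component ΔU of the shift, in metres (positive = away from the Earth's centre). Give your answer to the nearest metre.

ΔU = 526 m

At φ = -17.4044°, λ = 34.4952°: sin φ = -0.299114, cos φ = 0.954217, sin λ = 0.566337, cos λ = 0.824174.
ΔU = cos φ cos λ·ΔX + cos φ sin λ·ΔY + sin φ·ΔZ = (0.954217)(0.824174)(454.3) + (0.954217)(0.566337)(633.4) + (-0.299114)(581.0) = 525.79 m.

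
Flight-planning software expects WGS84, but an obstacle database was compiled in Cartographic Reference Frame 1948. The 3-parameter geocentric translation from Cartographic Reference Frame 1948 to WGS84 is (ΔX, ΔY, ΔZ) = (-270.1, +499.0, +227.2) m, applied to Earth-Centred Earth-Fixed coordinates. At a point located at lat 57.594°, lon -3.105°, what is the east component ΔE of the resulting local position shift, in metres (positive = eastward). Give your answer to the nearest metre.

The local east axis at (φ, λ) is (−sin λ, cos λ, 0), so ΔE = −sin(-3.105°)·(-270.1) + cos(-3.105°)·499.0 = 483.64 m.

ΔE = 484 m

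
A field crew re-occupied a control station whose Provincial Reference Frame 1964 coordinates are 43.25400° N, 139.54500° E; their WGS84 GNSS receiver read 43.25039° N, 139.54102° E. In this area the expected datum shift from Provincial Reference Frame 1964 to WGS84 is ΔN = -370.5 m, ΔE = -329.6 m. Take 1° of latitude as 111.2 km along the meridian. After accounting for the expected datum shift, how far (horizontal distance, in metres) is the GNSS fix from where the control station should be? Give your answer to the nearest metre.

32 m

Observed coordinate differences: Δφ = -0.00361°, Δλ = -0.00398°.
Converting to metres (1° lat = 111200 m, cos φ = 0.728323): observed ΔN = -401.4 m, observed ΔE = -322.3 m.
Subtracting the expected shift leaves a residual of -401.4 − (-370.5) = -30.9 m north and -322.3 − (-329.6) = 7.3 m east.
Residual distance = √((-30.9)² + 7.3²) = 31.8 m.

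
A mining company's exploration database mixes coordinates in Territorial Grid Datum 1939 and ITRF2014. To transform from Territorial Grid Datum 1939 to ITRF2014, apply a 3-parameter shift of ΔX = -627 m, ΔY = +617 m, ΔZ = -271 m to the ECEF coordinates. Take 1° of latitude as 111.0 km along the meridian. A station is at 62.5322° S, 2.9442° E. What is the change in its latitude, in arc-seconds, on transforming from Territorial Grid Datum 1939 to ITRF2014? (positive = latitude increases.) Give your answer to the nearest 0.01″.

Δφ = -21.16″

sin φ = -0.887270, cos φ = 0.461250, sin λ = 0.051363, cos λ = 0.998680.
North component: ΔN = −sin φ cos λ·ΔX − sin φ sin λ·ΔY + cos φ·ΔZ = −(-0.887270)(0.998680)(-627) − (-0.887270)(0.051363)(617) + (0.461250)(-271) = -652.46 m.
1° of latitude spans 111000 m, so Δφ = -652.46 / 111000 × 3600 = -21.161″.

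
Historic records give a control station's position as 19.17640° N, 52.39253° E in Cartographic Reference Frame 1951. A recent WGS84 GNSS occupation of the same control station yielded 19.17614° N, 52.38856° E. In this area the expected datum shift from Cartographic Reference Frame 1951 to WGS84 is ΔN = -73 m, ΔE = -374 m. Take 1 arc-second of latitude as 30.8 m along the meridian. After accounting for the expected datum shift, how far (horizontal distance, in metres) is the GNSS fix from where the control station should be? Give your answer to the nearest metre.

61 m

Observed coordinate differences: Δφ = -0.00026°, Δλ = -0.00397°.
Converting to metres (1° lat = 110880 m, cos φ = 0.944512): observed ΔN = -28.8 m, observed ΔE = -415.8 m.
Subtracting the expected shift leaves a residual of -28.8 − (-73) = 44.2 m north and -415.8 − (-374) = -41.8 m east.
Residual distance = √(44.2² + (-41.8)²) = 60.8 m.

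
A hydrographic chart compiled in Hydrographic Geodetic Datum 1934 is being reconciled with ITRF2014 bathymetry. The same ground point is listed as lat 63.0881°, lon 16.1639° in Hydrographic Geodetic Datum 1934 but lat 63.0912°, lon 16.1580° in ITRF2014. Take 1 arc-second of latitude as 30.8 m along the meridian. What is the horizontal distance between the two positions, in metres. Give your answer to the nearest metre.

Δφ = 63.0912° − 63.0881° = +0.0031°; Δλ = 16.1580° − 16.1639° = -0.0059°.
1° of latitude = 3600 × 30.80 = 110880 m.
ΔN = Δφ × 110880 = 343.7 m; ΔE = Δλ × 110880 × cos(63.0881°) = -0.0059 × 110880 × 0.452620 = -296.1 m.
Distance = √(ΔE² + ΔN²) = √((-296.1)² + 343.7²) = 453.7 m.

454 m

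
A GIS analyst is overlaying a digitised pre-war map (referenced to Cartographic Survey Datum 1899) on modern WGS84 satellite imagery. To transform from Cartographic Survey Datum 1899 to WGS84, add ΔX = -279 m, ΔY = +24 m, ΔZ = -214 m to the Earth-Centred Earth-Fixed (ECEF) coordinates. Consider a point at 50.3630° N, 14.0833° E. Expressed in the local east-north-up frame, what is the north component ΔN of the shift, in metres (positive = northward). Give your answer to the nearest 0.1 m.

ΔN = 67.4 m

The local north axis is (−sin φ cos λ, −sin φ sin λ, cos φ), giving ΔN = 208.400 − 4.497 − 136.515 = 67.39 m.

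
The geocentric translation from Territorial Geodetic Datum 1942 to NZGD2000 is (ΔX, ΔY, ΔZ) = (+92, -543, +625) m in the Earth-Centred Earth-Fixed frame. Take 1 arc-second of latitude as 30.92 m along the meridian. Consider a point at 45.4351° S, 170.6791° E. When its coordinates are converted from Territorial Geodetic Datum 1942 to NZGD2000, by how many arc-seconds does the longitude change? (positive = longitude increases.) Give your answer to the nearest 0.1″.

sin φ = -0.712456, cos φ = 0.701717, sin λ = 0.161964, cos λ = -0.986797.
East component: ΔE = −sin λ·ΔX + cos λ·ΔY = −(0.161964)(92) + (-0.986797)(-543) = 520.93 m.
1° of latitude spans 3600 × 30.92 = 111312 m; at latitude φ, 1° of longitude spans that × cos φ = 78109.5 m, so Δλ = 520.93 / 78109.5 × 3600 = 24.009″.

Δλ = 24.0″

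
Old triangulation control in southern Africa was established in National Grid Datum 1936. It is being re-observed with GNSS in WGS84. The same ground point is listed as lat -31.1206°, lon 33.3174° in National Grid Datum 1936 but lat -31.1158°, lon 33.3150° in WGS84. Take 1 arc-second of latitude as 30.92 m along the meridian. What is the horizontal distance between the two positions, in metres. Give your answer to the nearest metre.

Δφ = -31.1158° − -31.1206° = +0.0048°; Δλ = 33.3150° − 33.3174° = -0.0024°.
1° of latitude = 3600 × 30.92 = 111312 m.
ΔN = Δφ × 111312 = 534.3 m; ΔE = Δλ × 111312 × cos(-31.1206°) = -0.0024 × 111312 × 0.856081 = -228.7 m.
Distance = √(ΔE² + ΔN²) = √((-228.7)² + 534.3²) = 581.2 m.

581 m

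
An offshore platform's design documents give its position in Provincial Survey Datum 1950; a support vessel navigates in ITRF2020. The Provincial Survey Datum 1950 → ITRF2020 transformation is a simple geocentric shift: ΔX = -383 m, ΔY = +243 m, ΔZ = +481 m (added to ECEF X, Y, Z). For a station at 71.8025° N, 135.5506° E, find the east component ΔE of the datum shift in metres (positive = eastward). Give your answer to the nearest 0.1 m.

The local east axis at (φ, λ) is (−sin λ, cos λ, 0), so ΔE = −sin(135.5506°)·(-383) + cos(135.5506°)·243 = 94.74 m.

ΔE = 94.7 m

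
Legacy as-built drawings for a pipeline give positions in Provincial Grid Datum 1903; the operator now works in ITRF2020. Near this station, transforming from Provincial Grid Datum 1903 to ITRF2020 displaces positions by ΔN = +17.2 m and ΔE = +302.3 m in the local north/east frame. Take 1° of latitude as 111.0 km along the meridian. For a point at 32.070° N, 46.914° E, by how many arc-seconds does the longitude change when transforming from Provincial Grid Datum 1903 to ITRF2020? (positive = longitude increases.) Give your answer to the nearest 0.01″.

Δλ = 11.57″

At latitude 32.070°, cos φ = 0.847400.
1° of longitude at this latitude = 111.0 × cos φ = 94.06 km, so Δλ = 302.3 / 94061.4 = 0.0032139° = 11.570″.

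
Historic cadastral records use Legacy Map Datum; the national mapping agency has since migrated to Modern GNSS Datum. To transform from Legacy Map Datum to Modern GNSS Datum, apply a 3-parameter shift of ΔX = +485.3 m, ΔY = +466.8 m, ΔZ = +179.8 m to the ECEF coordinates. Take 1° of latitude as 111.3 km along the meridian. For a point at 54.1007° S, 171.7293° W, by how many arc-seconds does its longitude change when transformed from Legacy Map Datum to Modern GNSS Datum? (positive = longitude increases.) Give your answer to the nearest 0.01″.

sin φ = -0.810049, cos φ = 0.586362, sin λ = -0.143850, cos λ = -0.989599.
East component: ΔE = −sin λ·ΔX + cos λ·ΔY = −(-0.143850)(485.3) + (-0.989599)(466.8) = -392.13 m.
1° of latitude spans 111300 m; at latitude φ, 1° of longitude spans that × cos φ = 65262.1 m, so Δλ = -392.13 / 65262.1 × 3600 = -21.631″.

Δλ = -21.63″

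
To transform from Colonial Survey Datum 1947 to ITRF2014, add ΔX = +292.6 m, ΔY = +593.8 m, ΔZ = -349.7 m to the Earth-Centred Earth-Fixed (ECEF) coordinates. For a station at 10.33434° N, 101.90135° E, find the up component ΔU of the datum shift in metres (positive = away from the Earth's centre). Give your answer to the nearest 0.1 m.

ΔU = 449.5 m

At φ = 10.33434°, λ = 101.90135°: sin φ = 0.179392, cos φ = 0.983778, sin λ = 0.978504, cos λ = -0.206227.
ΔU = cos φ cos λ·ΔX + cos φ sin λ·ΔY + sin φ·ΔZ = (0.983778)(-0.206227)(292.6) + (0.983778)(0.978504)(593.8) + (0.179392)(-349.7) = 449.51 m.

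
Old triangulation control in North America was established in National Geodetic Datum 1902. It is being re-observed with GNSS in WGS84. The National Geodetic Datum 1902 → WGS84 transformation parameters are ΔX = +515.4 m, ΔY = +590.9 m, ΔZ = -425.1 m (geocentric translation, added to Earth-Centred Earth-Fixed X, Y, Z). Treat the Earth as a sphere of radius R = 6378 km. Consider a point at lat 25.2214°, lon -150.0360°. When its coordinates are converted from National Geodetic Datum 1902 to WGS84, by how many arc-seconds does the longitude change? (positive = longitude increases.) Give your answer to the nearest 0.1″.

Δλ = -9.1″

sin φ = 0.426117, cos φ = 0.904668, sin λ = -0.499456, cos λ = -0.866339.
East component: ΔE = −sin λ·ΔX + cos λ·ΔY = −(-0.499456)(515.4) + (-0.866339)(590.9) = -254.50 m.
1° of latitude spans πR/180 = 111317 m; at latitude φ, 1° of longitude spans that × cos φ = 100705.0 m, so Δλ = -254.50 / 100705.0 × 3600 = -9.098″.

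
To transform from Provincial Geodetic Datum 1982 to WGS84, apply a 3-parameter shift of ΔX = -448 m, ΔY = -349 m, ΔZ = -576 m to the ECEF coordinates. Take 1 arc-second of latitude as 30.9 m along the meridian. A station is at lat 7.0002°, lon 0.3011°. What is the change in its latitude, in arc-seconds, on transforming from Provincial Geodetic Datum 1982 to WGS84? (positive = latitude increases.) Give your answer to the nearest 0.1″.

sin φ = 0.121873, cos φ = 0.992546, sin λ = 0.005255, cos λ = 0.999986.
North component: ΔN = −sin φ cos λ·ΔX − sin φ sin λ·ΔY + cos φ·ΔZ = −(0.121873)(0.999986)(-448) − (0.121873)(0.005255)(-349) + (0.992546)(-576) = -516.88 m.
1° of latitude spans 3600 × 30.90 = 111240 m, so Δφ = -516.88 / 111240 × 3600 = -16.728″.

Δφ = -16.7″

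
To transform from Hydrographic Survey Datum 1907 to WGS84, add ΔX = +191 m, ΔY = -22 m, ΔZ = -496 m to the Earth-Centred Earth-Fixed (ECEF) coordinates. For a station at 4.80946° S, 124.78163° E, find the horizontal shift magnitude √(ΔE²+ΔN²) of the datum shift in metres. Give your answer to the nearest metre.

525 m

At φ = -4.80946°, λ = 124.78163°: sin φ = -0.083842, cos φ = 0.996479, sin λ = 0.821332, cos λ = -0.570450.
ΔE = −sin λ·ΔX + cos λ·ΔY = −(0.821332)·(191) + (-0.570450)·(-22) = -144.32 m.
ΔN = −sin φ cos λ·ΔX − sin φ sin λ·ΔY + cos φ·ΔZ = −(-0.083842)(-0.570450)(191) − (-0.083842)(0.821332)(-22) + (0.996479)(-496) = -504.90 m.
Horizontal magnitude = √(ΔE² + ΔN²) = √((-144.32)² + (-504.90)²) = 525.13 m.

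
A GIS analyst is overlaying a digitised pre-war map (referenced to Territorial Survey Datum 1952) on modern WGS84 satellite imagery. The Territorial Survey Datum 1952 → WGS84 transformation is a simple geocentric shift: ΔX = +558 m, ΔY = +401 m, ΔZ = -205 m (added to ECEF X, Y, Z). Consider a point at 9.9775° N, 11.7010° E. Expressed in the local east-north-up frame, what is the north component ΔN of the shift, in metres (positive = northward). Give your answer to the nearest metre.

ΔN = -311 m

The local north axis is (−sin φ cos λ, −sin φ sin λ, cos φ), giving ΔN = -94.671 − 14.090 − 201.900 = -310.66 m.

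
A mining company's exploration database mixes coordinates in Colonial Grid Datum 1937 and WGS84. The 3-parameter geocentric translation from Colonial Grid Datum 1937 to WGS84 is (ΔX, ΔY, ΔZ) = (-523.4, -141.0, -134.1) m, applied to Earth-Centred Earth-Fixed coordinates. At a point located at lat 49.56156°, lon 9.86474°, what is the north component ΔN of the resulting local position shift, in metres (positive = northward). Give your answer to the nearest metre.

ΔN = 324 m

At φ = 49.56156°, λ = 9.86474°: sin φ = 0.761103, cos φ = 0.648631, sin λ = 0.171323, cos λ = 0.985215.
ΔN = −sin φ cos λ·ΔX − sin φ sin λ·ΔY + cos φ·ΔZ = −(0.761103)(0.985215)(-523.4) − (0.761103)(0.171323)(-141.0) + (0.648631)(-134.1) = 323.88 m.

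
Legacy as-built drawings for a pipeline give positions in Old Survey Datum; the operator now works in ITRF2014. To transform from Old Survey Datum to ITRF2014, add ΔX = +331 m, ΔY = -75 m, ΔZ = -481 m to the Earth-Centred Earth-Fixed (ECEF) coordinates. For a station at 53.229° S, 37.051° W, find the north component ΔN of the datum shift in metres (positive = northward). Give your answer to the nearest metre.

ΔN = -40 m

At φ = -53.229°, λ = -37.051°: sin φ = -0.801034, cos φ = 0.598618, sin λ = -0.602526, cos λ = 0.798100.
ΔN = −sin φ cos λ·ΔX − sin φ sin λ·ΔY + cos φ·ΔZ = −(-0.801034)(0.798100)(331) − (-0.801034)(-0.602526)(-75) + (0.598618)(-481) = -40.13 m.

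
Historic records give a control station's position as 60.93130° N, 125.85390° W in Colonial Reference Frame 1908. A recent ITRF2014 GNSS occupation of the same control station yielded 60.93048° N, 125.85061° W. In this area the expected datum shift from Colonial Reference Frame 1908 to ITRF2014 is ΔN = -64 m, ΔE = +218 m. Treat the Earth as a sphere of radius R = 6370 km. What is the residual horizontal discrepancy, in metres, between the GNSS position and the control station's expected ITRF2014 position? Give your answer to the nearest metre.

Observed coordinate differences: Δφ = -0.00082°, Δλ = +0.00329°.
Converting to metres (1° lat = 111177 m, cos φ = 0.485858): observed ΔN = -91.2 m, observed ΔE = 177.7 m.
Subtracting the expected shift leaves a residual of -91.2 − (-64) = -27.2 m north and 177.7 − (218) = -40.3 m east.
Residual distance = √((-27.2)² + (-40.3)²) = 48.6 m.

49 m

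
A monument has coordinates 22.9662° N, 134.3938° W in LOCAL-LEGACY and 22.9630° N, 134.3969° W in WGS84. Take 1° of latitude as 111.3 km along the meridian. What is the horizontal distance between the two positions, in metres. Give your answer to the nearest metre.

477 m

Δφ = 22.9630° − 22.9662° = -0.0032°; Δλ = -134.3969° − -134.3938° = -0.0031°.
ΔN = Δφ × 111300 = -356.2 m; ΔE = Δλ × 111300 × cos(22.9662°) = -0.0031 × 111300 × 0.920735 = -317.7 m.
Distance = √(ΔE² + ΔN²) = √((-317.7)² + (-356.2)²) = 477.3 m.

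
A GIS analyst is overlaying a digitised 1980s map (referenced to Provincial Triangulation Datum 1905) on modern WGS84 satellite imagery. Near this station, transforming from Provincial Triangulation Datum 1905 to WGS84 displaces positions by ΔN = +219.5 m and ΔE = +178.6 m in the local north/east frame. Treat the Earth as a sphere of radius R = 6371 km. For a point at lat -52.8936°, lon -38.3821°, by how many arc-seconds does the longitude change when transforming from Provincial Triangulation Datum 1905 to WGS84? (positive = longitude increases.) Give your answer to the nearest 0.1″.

Δλ = 9.6″

At latitude -52.8936°, cos φ = 0.603297.
One radian of longitude at latitude φ spans R cos φ, so Δλ = ΔE / (R cos φ) = 178.6 / (6371000 × 0.603297) = 4.6467e-05 rad = 9.584″.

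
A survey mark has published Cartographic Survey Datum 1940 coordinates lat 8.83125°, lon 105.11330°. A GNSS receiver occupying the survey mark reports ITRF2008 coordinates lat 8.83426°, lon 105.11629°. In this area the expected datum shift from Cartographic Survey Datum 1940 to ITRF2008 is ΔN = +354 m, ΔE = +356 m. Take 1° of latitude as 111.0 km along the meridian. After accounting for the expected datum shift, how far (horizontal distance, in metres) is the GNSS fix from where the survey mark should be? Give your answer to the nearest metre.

34 m

Observed coordinate differences: Δφ = +0.00301°, Δλ = +0.00299°.
Converting to metres (1° lat = 111000 m, cos φ = 0.988145): observed ΔN = 334.1 m, observed ΔE = 328.0 m.
Subtracting the expected shift leaves a residual of 334.1 − (354) = -19.9 m north and 328.0 − (356) = -28.0 m east.
Residual distance = √((-19.9)² + (-28.0)²) = 34.4 m.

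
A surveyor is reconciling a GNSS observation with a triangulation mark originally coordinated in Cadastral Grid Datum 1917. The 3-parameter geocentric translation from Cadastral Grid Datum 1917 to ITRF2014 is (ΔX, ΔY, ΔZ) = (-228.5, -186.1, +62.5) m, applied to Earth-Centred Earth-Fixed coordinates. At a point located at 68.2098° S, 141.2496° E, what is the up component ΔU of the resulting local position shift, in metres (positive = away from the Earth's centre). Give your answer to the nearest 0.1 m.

At φ = -68.2098°, λ = 141.2496°: sin φ = -0.928549, cos φ = 0.371209, sin λ = 0.625929, cos λ = -0.779880.
ΔU = cos φ cos λ·ΔX + cos φ sin λ·ΔY + sin φ·ΔZ = (0.371209)(-0.779880)(-228.5) + (0.371209)(0.625929)(-186.1) + (-0.928549)(62.5) = -35.12 m.

ΔU = -35.1 m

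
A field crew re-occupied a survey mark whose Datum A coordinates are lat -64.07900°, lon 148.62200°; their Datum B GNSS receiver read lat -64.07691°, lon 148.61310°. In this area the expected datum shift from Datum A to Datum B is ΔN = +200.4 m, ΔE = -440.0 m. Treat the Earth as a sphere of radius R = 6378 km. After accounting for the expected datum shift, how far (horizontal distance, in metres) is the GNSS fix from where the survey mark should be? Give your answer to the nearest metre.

33 m

Observed coordinate differences: Δφ = +0.00209°, Δλ = -0.00890°.
Converting to metres (1° lat = 111317 m, cos φ = 0.437131): observed ΔN = 232.7 m, observed ΔE = -433.1 m.
Subtracting the expected shift leaves a residual of 232.7 − (200.4) = 32.3 m north and -433.1 − (-440.0) = 6.9 m east.
Residual distance = √(32.3² + 6.9²) = 33.0 m.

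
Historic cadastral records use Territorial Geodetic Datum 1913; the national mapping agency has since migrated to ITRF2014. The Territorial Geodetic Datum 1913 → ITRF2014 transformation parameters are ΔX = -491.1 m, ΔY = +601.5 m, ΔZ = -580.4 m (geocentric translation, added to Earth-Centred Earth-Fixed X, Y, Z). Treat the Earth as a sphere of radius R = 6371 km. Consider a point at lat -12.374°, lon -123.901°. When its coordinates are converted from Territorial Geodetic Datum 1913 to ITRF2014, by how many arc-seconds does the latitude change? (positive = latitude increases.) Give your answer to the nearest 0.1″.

Δφ = -19.9″

sin φ = -0.214292, cos φ = 0.976770, sin λ = -0.830003, cos λ = -0.557760.
North component: ΔN = −sin φ cos λ·ΔX − sin φ sin λ·ΔY + cos φ·ΔZ = −(-0.214292)(-0.557760)(-491.1) − (-0.214292)(-0.830003)(601.5) + (0.976770)(-580.4) = -615.20 m.
1° of latitude spans πR/180 = 111195 m, so Δφ = -615.20 / 111195 × 3600 = -19.918″.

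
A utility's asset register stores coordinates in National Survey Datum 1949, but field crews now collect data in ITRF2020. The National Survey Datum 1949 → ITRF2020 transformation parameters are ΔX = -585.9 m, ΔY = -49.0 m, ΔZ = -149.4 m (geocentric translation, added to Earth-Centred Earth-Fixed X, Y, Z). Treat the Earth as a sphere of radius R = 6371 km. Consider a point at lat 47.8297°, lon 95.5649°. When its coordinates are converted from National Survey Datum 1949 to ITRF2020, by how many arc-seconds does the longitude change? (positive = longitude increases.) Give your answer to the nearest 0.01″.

sin φ = 0.741153, cos φ = 0.671336, sin λ = 0.995287, cos λ = -0.096973.
East component: ΔE = −sin λ·ΔX + cos λ·ΔY = −(0.995287)(-585.9) + (-0.096973)(-49.0) = 587.89 m.
1° of latitude spans πR/180 = 111195 m; at latitude φ, 1° of longitude spans that × cos φ = 74649.2 m, so Δλ = 587.89 / 74649.2 × 3600 = 28.351″.

Δλ = 28.35″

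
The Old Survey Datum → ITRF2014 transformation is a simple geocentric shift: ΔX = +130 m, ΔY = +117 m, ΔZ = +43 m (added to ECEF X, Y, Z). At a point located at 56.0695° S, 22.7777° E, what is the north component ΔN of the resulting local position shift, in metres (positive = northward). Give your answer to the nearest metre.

ΔN = 161 m

The local north axis is (−sin φ cos λ, −sin φ sin λ, cos φ), giving ΔN = 99.451 + 37.584 + 24.002 = 161.04 m.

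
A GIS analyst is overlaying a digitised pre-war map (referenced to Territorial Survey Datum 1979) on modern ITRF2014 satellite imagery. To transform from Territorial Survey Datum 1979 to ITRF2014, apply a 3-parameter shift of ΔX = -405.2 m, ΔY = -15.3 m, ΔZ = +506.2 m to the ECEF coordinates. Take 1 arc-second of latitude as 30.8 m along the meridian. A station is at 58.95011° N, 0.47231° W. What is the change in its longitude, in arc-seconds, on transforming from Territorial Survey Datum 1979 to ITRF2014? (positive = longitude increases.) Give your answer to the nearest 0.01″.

sin φ = 0.856719, cos φ = 0.515784, sin λ = -0.008243, cos λ = 0.999966.
East component: ΔE = −sin λ·ΔX + cos λ·ΔY = −(-0.008243)(-405.2) + (0.999966)(-15.3) = -18.64 m.
1° of latitude spans 3600 × 30.80 = 110880 m; at latitude φ, 1° of longitude spans that × cos φ = 57190.2 m, so Δλ = -18.64 / 57190.2 × 3600 = -1.173″.

Δλ = -1.17″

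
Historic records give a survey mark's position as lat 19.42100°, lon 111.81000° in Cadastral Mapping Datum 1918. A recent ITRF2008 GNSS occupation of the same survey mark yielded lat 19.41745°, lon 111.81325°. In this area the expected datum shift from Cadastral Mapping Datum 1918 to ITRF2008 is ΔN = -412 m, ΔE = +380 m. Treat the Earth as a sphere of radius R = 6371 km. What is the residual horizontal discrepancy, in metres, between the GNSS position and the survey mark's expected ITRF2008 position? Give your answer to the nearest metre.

Observed coordinate differences: Δφ = -0.00355°, Δλ = +0.00325°.
Converting to metres (1° lat = 111195 m, cos φ = 0.943101): observed ΔN = -394.7 m, observed ΔE = 340.8 m.
Subtracting the expected shift leaves a residual of -394.7 − (-412) = 17.3 m north and 340.8 − (380) = -39.2 m east.
Residual distance = √(17.3² + (-39.2)²) = 42.8 m.

43 m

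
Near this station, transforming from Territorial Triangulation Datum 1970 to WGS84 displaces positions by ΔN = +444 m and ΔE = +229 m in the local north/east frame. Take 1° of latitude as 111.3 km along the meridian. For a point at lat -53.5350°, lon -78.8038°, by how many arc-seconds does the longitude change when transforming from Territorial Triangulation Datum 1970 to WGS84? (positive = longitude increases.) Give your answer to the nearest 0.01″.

At latitude -53.5350°, cos φ = 0.594332.
1° of longitude at this latitude = 111.3 × cos φ = 66.15 km, so Δλ = 229.0 / 66149.1 = 0.0034619° = 12.463″.

Δλ = 12.46″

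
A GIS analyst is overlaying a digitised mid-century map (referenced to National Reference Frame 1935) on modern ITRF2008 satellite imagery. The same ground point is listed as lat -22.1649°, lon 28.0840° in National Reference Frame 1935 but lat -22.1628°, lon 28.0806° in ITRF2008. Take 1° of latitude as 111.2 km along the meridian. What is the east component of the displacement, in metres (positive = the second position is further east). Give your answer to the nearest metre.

ΔE = -350 m

Δφ = -22.1628° − -22.1649° = +0.0021°; Δλ = 28.0806° − 28.0840° = -0.0034°.
ΔN = Δφ × 111200 = 233.5 m; ΔE = Δλ × 111200 × cos(-22.1649°) = -0.0034 × 111200 × 0.926102 = -350.1 m.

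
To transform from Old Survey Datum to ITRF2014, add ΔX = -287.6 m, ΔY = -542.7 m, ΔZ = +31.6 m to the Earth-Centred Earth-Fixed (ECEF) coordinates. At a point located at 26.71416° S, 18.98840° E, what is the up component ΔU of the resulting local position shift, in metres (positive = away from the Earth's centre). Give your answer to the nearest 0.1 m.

ΔU = -414.9 m

The local up (radial) axis is (cos φ cos λ, cos φ sin λ, sin φ), giving ΔU = -242.922 − 157.734 − 14.205 = -414.86 m.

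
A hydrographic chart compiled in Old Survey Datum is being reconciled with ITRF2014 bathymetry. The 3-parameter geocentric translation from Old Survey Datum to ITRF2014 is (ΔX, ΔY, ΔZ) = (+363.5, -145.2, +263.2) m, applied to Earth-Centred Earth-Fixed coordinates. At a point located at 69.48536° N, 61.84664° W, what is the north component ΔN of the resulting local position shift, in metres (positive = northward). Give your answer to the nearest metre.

ΔN = -188 m

The local north axis is (−sin φ cos λ, −sin φ sin λ, cos φ), giving ΔN = -160.635 − 119.902 + 92.238 = -188.30 m.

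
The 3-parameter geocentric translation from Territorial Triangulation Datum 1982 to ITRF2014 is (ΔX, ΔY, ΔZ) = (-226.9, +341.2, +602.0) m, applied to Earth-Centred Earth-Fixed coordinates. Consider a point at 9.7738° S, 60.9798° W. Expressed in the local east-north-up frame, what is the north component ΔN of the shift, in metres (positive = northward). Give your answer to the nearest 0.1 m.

ΔN = 523.9 m

The local north axis is (−sin φ cos λ, −sin φ sin λ, cos φ), giving ΔN = -18.686 − 50.650 + 593.262 = 523.93 m.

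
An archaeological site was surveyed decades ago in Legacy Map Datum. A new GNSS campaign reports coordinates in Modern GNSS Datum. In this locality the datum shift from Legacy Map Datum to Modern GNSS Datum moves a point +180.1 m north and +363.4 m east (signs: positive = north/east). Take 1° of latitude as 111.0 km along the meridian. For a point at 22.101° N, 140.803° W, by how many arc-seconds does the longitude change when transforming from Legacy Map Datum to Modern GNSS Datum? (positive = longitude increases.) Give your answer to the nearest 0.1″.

Δλ = 12.7″

At latitude 22.101°, cos φ = 0.926522.
1° of longitude at this latitude = 111.0 × cos φ = 102.84 km, so Δλ = 363.4 / 102843.9 = 0.0035335° = 12.721″.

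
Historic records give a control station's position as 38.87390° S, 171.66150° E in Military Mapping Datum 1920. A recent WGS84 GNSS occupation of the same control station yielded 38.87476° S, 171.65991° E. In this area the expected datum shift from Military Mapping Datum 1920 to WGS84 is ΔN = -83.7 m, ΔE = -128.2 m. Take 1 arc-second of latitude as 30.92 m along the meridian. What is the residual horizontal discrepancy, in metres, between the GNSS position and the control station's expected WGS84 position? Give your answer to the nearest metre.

Observed coordinate differences: Δφ = -0.00086°, Δλ = -0.00159°.
Converting to metres (1° lat = 111312 m, cos φ = 0.778529): observed ΔN = -95.7 m, observed ΔE = -137.8 m.
Subtracting the expected shift leaves a residual of -95.7 − (-83.7) = -12.0 m north and -137.8 − (-128.2) = -9.6 m east.
Residual distance = √((-12.0)² + (-9.6)²) = 15.4 m.

15 m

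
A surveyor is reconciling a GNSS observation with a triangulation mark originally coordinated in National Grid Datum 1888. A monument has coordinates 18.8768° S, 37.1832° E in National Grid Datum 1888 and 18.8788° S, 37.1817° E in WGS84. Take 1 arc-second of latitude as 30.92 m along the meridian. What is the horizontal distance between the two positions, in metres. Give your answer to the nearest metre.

273 m

Δφ = -18.8788° − -18.8768° = -0.0020°; Δλ = 37.1817° − 37.1832° = -0.0015°.
1° of latitude = 3600 × 30.92 = 111312 m.
ΔN = Δφ × 111312 = -222.6 m; ΔE = Δλ × 111312 × cos(-18.8768°) = -0.0015 × 111312 × 0.946216 = -158.0 m.
Distance = √(ΔE² + ΔN²) = √((-158.0)² + (-222.6)²) = 273.0 m.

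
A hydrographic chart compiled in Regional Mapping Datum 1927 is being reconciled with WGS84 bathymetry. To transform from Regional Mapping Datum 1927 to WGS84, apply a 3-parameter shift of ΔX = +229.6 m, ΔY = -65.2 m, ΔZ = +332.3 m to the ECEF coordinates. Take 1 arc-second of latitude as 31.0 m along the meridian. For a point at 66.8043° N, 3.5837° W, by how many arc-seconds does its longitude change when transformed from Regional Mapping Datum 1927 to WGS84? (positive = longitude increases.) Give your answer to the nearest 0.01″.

sin φ = 0.919165, cos φ = 0.393873, sin λ = -0.062507, cos λ = 0.998045.
East component: ΔE = −sin λ·ΔX + cos λ·ΔY = −(-0.062507)(229.6) + (0.998045)(-65.2) = -50.72 m.
1° of latitude spans 3600 × 31.00 = 111600 m; at latitude φ, 1° of longitude spans that × cos φ = 43956.2 m, so Δλ = -50.72 / 43956.2 × 3600 = -4.154″.

Δλ = -4.15″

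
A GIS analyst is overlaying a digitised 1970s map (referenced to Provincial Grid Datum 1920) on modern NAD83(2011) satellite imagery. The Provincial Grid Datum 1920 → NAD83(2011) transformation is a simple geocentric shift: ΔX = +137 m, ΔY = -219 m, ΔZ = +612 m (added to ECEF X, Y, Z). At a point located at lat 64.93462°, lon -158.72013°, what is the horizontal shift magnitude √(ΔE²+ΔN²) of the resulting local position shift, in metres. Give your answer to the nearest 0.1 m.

395.2 m

At φ = 64.93462°, λ = -158.72013°: sin φ = 0.905825, cos φ = 0.423652, sin λ = -0.362924, cos λ = -0.931819.
ΔE = −sin λ·ΔX + cos λ·ΔY = −(-0.362924)·(137) + (-0.931819)·(-219) = 253.79 m.
ΔN = −sin φ cos λ·ΔX − sin φ sin λ·ΔY + cos φ·ΔZ = −(0.905825)(-0.931819)(137) − (0.905825)(-0.362924)(-219) + (0.423652)(612) = 302.92 m.
Horizontal magnitude = √(ΔE² + ΔN²) = √(253.79² + 302.92²) = 395.18 m.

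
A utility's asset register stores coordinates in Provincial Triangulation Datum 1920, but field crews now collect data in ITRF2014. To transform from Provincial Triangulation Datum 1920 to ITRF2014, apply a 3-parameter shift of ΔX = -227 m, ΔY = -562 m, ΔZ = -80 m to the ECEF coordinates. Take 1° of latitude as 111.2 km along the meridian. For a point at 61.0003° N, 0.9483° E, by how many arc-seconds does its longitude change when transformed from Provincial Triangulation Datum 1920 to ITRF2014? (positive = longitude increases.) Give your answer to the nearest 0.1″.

Δλ = -37.3″

sin φ = 0.874622, cos φ = 0.484805, sin λ = 0.016550, cos λ = 0.999863.
East component: ΔE = −sin λ·ΔX + cos λ·ΔY = −(0.016550)(-227) + (0.999863)(-562) = -558.17 m.
1° of latitude spans 111200 m; at latitude φ, 1° of longitude spans that × cos φ = 53910.3 m, so Δλ = -558.17 / 53910.3 × 3600 = -37.273″.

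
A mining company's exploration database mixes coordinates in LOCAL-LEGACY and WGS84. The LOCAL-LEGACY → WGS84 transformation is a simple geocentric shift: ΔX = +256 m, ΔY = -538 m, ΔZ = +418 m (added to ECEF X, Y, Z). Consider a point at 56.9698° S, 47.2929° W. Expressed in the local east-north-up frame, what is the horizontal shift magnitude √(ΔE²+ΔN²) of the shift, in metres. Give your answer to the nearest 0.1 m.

726.7 m

The local east axis at (φ, λ) is (−sin λ, cos λ, 0), so ΔE = −sin(-47.2929°)·256 + cos(-47.2929°)·(-538) = -176.78 m.
The local north axis is (−sin φ cos λ, −sin φ sin λ, cos φ), giving ΔN = 145.570 + 331.446 + 227.844 = 704.86 m.
Horizontal magnitude = √(ΔE² + ΔN²) = √((-176.78)² + 704.86²) = 726.69 m.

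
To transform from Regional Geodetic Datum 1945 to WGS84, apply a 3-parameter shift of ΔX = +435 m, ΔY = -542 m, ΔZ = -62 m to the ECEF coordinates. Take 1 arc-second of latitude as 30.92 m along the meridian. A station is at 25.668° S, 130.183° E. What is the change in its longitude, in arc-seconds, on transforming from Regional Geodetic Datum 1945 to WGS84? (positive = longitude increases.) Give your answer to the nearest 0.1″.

sin φ = -0.433156, cos φ = 0.901319, sin λ = 0.763988, cos λ = -0.645231.
East component: ΔE = −sin λ·ΔX + cos λ·ΔY = −(0.763988)(435) + (-0.645231)(-542) = 17.38 m.
1° of latitude spans 3600 × 30.92 = 111312 m; at latitude φ, 1° of longitude spans that × cos φ = 100327.6 m, so Δλ = 17.38 / 100327.6 × 3600 = 0.624″.

Δλ = 0.6″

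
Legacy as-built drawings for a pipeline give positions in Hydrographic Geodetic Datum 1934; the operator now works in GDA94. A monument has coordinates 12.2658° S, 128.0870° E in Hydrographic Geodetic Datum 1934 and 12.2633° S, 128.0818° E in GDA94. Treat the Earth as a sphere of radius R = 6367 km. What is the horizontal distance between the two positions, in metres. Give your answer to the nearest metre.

629 m

Δφ = -12.2633° − -12.2658° = +0.0025°; Δλ = 128.0818° − 128.0870° = -0.0052°.
1° along a meridian = πR/180 = 111125 m.
ΔN = Δφ × 111125 = 277.8 m; ΔE = Δλ × 111125 × cos(-12.2658°) = -0.0052 × 111125 × 0.977173 = -564.7 m.
Distance = √(ΔE² + ΔN²) = √((-564.7)² + 277.8²) = 629.3 m.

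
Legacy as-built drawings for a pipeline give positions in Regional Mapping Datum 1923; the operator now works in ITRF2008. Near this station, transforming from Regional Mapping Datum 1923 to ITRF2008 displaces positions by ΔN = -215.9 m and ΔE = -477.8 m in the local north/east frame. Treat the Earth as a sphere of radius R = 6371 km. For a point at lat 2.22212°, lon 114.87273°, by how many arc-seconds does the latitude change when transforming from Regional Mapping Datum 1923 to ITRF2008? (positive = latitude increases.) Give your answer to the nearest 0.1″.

Δφ = -7.0″

On a sphere of radius R, 1 rad of latitude = R, so Δφ = ΔN / R = -215.9 / 6371000 = -3.3888e-05 rad = -6.990″.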